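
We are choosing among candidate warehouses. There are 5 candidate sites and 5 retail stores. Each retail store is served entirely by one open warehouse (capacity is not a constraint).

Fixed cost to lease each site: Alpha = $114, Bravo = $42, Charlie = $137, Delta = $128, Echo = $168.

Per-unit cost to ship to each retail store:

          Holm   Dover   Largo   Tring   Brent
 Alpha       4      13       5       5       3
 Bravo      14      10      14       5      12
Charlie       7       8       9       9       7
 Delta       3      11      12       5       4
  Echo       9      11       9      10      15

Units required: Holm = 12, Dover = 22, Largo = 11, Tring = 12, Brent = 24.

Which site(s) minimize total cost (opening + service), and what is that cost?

For any fixed open set, each retail store goes to its cheapest open site; total = fixed + service.
{Alpha, Bravo}: Holm→Alpha 4·12=48, Dover→Bravo 10·22=220, Largo→Alpha 5·11=55, Tring→Alpha 5·12=60, Brent→Alpha 3·24=72. Service 455; fixed 156; total 611.
{Alpha}: Holm→Alpha 4·12=48, Dover→Alpha 13·22=286, Largo→Alpha 5·11=55, Tring→Alpha 5·12=60, Brent→Alpha 3·24=72. Service 521; fixed 114; total 635.
{Alpha, Charlie}: service 411 + fixed 251 = 662
{Alpha, Bravo, Charlie, Delta, Echo}: service 399 + fixed 589 = 988
No other subset beats 611.

Open Alpha and Bravo; minimum total cost 611.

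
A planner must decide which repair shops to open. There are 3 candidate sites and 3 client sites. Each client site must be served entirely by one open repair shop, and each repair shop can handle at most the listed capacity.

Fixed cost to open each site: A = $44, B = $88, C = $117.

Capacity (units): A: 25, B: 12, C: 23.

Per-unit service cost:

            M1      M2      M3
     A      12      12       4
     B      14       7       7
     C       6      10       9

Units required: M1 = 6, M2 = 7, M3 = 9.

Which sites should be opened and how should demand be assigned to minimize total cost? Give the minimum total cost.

Open {A}: M1→A 12·6=72, M2→A 12·7=84, M3→A 4·9=36.
Loads: A carries 22/25. Service 192; fixed 44; total 236.
Next best feasible plan costs 289.

Minimum total cost: 236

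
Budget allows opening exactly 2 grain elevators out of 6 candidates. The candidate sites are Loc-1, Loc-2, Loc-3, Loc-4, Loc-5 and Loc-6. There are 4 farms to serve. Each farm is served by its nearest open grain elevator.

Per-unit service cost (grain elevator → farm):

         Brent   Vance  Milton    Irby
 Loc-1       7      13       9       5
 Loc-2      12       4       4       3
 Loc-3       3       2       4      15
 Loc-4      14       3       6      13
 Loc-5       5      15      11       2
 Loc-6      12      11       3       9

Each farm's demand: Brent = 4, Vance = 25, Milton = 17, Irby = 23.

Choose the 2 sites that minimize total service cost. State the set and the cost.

With exactly 2 open, each farm uses its cheapest among the chosen.
{Loc-3, Loc-5}: Brent→Loc-3 3·4=12, Vance→Loc-3 2·25=50, Milton→Loc-3 4·17=68, Irby→Loc-5 2·23=46. Service cost 176.
{Loc-2, Loc-3}: service cost 199
{Loc-2, Loc-5}: service cost 234
Among all 15 size-2 choices, {Loc-3, Loc-5} is lowest.

Choose Loc-3 and Loc-5; total service cost 176.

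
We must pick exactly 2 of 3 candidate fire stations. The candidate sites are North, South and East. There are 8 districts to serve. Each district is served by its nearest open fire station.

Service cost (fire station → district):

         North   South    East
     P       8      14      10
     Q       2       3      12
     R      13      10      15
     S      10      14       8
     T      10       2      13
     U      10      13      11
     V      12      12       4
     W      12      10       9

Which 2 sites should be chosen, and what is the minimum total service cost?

With exactly 2 open, each district uses its cheapest among the chosen.
{South, East}: P→East 10, Q→South 3, R→South 10, S→East 8, T→South 2, U→East 11, V→East 4, W→East 9. Service cost 57.
{North, South}: service cost 64
{North, East}: service cost 64
Among all 3 size-2 choices, {South, East} is lowest.

Choose South and East; total service cost 57.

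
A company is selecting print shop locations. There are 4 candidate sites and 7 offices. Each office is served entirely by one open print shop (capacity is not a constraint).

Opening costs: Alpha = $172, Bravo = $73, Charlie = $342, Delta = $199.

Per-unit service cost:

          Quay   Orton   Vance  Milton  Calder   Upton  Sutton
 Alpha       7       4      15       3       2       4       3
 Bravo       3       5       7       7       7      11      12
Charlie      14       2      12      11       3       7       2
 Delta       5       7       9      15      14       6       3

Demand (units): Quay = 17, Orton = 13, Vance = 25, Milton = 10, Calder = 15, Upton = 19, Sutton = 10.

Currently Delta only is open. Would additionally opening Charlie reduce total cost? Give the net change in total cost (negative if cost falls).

No — net change +62 (cost rises by 62).

Current service cost with {Delta}: 905.
Adding Charlie: each office re-picks its cheapest; new service cost 625, saving 280.
Extra fixed cost: 342. Net change = 342 − 280 = 62.
(Totals: 1104 → 1166.)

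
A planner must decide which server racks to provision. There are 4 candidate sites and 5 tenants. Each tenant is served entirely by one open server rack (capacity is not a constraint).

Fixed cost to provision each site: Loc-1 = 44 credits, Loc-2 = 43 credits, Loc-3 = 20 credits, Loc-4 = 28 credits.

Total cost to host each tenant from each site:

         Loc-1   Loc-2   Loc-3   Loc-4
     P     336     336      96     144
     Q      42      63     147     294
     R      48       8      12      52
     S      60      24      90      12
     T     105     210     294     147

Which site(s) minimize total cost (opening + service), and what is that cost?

Open Loc-1, Loc-3 and Loc-4; minimum total cost 359.

For any fixed open set, each tenant goes to its cheapest open site; total = fixed + service.
{Loc-1, Loc-3, Loc-4}: P→Loc-3 96, Q→Loc-1 42, R→Loc-3 12, S→Loc-4 12, T→Loc-1 105. Service 267; fixed 92; total 359.
{Loc-1, Loc-3}: service 315 + fixed 64 = 379
{Loc-1, Loc-2, Loc-3}: service 275 + fixed 107 = 382
{Loc-1, Loc-2, Loc-3, Loc-4}: service 263 + fixed 135 = 398
(All 15 nonempty subsets were checked; Loc-1, Loc-3 and Loc-4 is lowest.)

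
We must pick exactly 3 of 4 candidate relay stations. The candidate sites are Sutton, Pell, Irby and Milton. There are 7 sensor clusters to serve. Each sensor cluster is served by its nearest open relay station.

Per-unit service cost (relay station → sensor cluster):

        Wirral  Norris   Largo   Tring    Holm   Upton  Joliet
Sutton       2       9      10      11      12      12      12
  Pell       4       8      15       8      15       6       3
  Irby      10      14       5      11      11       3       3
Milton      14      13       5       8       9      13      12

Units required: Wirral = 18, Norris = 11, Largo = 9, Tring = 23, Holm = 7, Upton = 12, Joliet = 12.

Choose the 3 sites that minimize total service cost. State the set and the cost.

Choose Sutton, Irby and Milton; total service cost 499.

With exactly 3 open, each sensor cluster uses its cheapest among the chosen.
{Sutton, Irby, Milton}: Wirral→Sutton 2·18=36, Norris→Sutton 9·11=99, Largo→Irby 5·9=45, Tring→Milton 8·23=184, Holm→Milton 9·7=63, Upton→Irby 3·12=36, Joliet→Irby 3·12=36. Service cost 499.
{Sutton, Pell, Irby}: service cost 502
{Sutton, Pell, Milton}: service cost 524
Among all 4 size-3 choices, {Sutton, Irby, Milton} is lowest.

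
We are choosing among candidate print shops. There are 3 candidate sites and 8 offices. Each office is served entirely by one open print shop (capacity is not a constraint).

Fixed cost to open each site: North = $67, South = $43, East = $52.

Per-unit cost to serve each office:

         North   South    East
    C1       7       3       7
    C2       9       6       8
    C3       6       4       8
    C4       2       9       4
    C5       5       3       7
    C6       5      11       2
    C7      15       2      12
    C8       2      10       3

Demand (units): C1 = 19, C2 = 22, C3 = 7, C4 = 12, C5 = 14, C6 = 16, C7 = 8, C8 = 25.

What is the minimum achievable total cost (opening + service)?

For any fixed open set, each office goes to its cheapest open site; total = fixed + service.
{South, East}: C1→South 3·19=57, C2→South 6·22=132, C3→South 4·7=28, C4→East 4·12=48, C5→South 3·14=42, C6→East 2·16=32, C7→South 2·8=16, C8→East 3·25=75. Service 430; fixed 95; total 525.
{North, South}: C1→South 3·19=57, C2→South 6·22=132, C3→South 4·7=28, C4→North 2·12=24, C5→South 3·14=42, C6→North 5·16=80, C7→South 2·8=16, C8→North 2·25=50. Service 429; fixed 110; total 539.
{North, South, East}: service 381 + fixed 162 = 543
{South}: C1→South 3·19=57, C2→South 6·22=132, C3→South 4·7=28, C4→South 9·12=108, C5→South 3·14=42, C6→South 11·16=176, C7→South 2·8=16, C8→South 10·25=250. Service 809; fixed 43; total 852.
No other subset beats 525.

Minimum total cost: 525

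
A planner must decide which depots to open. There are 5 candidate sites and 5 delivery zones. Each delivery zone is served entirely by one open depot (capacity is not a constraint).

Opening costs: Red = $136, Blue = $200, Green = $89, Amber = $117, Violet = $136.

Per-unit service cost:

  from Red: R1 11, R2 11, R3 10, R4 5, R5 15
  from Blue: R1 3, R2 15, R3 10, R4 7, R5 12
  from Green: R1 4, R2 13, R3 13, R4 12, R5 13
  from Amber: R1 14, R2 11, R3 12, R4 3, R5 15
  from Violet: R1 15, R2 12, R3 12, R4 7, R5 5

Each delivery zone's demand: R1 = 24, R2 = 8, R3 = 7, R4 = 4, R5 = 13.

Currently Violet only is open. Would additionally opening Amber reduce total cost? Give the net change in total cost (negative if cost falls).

Current service cost with {Violet}: 633.
Adding Amber: each delivery zone re-picks its cheapest; new service cost 585, saving 48.
Extra fixed cost: 117. Net change = 117 − 48 = 69.
(Totals: 769 → 838.)

No — net change +69 (cost rises by 69).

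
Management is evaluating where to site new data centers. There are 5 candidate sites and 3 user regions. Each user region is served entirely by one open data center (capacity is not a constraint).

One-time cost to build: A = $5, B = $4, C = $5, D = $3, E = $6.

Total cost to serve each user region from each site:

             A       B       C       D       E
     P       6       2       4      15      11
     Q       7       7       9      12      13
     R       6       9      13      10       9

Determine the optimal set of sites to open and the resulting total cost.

Open B only; minimum total cost 22.

For any fixed open set, each user region goes to its cheapest open site; total = fixed + service.
{B}: P→B 2, Q→B 7, R→B 9. Service 18; fixed 4; total 22.
{A}: service 19 + fixed 5 = 24
{A, B}: service 15 + fixed 9 = 24
{A, B, C, D, E}: P→B 2, Q→A 7, R→A 6. Service 15; fixed 23; total 38.
No other subset beats 22.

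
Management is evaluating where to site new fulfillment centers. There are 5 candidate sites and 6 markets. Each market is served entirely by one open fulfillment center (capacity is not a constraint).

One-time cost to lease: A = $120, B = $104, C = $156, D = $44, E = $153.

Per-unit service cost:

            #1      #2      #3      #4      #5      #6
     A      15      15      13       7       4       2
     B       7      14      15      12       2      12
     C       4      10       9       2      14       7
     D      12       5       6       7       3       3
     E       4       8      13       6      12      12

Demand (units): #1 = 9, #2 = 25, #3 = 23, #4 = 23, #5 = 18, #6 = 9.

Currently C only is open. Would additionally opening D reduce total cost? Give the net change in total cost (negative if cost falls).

Current service cost with {C}: 854.
Adding D: each market re-picks its cheapest; new service cost 426, saving 428.
Extra fixed cost: 44. Net change = 44 − 428 = -384.
(Totals: 1010 → 626.)

Yes — net change −384 (cost falls by 384).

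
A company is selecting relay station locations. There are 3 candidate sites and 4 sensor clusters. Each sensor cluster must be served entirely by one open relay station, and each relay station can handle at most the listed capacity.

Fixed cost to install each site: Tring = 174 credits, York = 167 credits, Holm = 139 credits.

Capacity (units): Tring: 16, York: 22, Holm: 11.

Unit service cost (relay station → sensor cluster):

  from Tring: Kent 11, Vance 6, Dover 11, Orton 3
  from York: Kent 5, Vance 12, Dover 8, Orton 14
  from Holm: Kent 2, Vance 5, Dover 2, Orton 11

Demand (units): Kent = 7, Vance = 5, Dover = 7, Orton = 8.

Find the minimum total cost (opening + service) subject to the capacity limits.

Minimum total cost: 486

Open {Tring, York}: Kent→York 5·7=35, Vance→Tring 6·5=30, Dover→York 8·7=56, Orton→Tring 3·8=24.
Loads: Tring carries 13/16, York carries 14/22. Service 145; fixed 341; total 486.
Next best feasible plan costs 516.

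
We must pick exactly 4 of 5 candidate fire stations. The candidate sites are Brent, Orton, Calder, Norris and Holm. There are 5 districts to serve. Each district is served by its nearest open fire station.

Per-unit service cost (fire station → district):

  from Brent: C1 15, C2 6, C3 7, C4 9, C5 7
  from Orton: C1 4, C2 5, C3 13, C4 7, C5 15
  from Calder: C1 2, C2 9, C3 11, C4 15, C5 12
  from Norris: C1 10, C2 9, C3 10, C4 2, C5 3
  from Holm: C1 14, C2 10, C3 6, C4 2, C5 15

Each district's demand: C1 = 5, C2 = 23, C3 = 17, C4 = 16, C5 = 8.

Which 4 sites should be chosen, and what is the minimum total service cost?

Choose Orton, Calder, Norris and Holm; total service cost 283.

With exactly 4 open, each district uses its cheapest among the chosen.
{Orton, Calder, Norris, Holm}: C1→Calder 2·5=10, C2→Orton 5·23=115, C3→Holm 6·17=102, C4→Norris 2·16=32, C5→Norris 3·8=24. Service cost 283.
{Brent, Orton, Norris, Holm}: service cost 293
{Brent, Orton, Calder, Norris}: service cost 300
Among all 5 size-4 choices, {Orton, Calder, Norris, Holm} is lowest.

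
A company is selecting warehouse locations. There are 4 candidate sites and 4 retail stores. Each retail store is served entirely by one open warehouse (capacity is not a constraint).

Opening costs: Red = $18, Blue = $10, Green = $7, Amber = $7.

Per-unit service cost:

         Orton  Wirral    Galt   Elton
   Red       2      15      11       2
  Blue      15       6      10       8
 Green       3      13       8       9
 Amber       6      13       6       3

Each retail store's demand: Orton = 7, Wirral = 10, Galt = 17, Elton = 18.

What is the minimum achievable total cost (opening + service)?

For any fixed open set, each retail store goes to its cheapest open site; total = fixed + service.
{Red, Blue, Amber}: Orton→Red 2·7=14, Wirral→Blue 6·10=60, Galt→Amber 6·17=102, Elton→Red 2·18=36. Service 212; fixed 35; total 247.
{Red, Blue, Green, Amber}: Orton→Red 2·7=14, Wirral→Blue 6·10=60, Galt→Amber 6·17=102, Elton→Red 2·18=36. Service 212; fixed 42; total 254.
{Blue, Green, Amber}: service 237 + fixed 24 = 261
{Green}: service 449 + fixed 7 = 456
No other subset beats 247.

Minimum total cost: 247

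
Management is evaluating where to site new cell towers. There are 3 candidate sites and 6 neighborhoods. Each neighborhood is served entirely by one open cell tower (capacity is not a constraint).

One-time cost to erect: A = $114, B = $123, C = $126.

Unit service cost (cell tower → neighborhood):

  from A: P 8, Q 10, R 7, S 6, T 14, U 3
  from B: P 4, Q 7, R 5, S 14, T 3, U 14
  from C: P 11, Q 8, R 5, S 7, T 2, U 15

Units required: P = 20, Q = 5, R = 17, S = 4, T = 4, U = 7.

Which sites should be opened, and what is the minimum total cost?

Open B only; minimum total cost 489.

For any fixed open set, each neighborhood goes to its cheapest open site; total = fixed + service.
{B}: P→B 4·20=80, Q→B 7·5=35, R→B 5·17=85, S→B 14·4=56, T→B 3·4=12, U→B 14·7=98. Service 366; fixed 123; total 489.
{A, B}: P→B 4·20=80, Q→B 7·5=35, R→B 5·17=85, S→A 6·4=24, T→B 3·4=12, U→A 3·7=21. Service 257; fixed 237; total 494.
{A}: P→A 8·20=160, Q→A 10·5=50, R→A 7·17=119, S→A 6·4=24, T→A 14·4=56, U→A 3·7=21. Service 430; fixed 114; total 544.
{A, B, C}: service 253 + fixed 363 = 616
No other subset beats 489.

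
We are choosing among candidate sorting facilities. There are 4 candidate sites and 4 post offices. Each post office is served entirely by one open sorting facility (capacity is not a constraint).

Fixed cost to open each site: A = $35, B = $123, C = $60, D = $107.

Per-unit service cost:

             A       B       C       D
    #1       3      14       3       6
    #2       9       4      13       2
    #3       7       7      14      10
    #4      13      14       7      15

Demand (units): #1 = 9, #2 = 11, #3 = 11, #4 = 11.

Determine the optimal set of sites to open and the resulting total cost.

For any fixed open set, each post office goes to its cheapest open site; total = fixed + service.
{A, C}: #1→A 3·9=27, #2→A 9·11=99, #3→A 7·11=77, #4→C 7·11=77. Service 280; fixed 95; total 375.
{A}: #1→A 3·9=27, #2→A 9·11=99, #3→A 7·11=77, #4→A 13·11=143. Service 346; fixed 35; total 381.
{C, D}: #1→C 3·9=27, #2→D 2·11=22, #3→D 10·11=110, #4→C 7·11=77. Service 236; fixed 167; total 403.
{A, B, C, D}: service 203 + fixed 325 = 528
No other subset beats 375.

Open A and C; minimum total cost 375.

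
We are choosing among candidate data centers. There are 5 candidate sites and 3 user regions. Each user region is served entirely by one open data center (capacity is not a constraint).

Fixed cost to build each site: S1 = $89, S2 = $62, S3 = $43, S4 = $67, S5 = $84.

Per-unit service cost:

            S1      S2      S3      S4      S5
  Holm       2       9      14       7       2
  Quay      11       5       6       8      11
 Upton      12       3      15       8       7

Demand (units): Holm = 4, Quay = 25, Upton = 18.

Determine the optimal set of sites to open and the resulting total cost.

For any fixed open set, each user region goes to its cheapest open site; total = fixed + service.
{S2}: Holm→S2 9·4=36, Quay→S2 5·25=125, Upton→S2 3·18=54. Service 215; fixed 62; total 277.
{S2, S3}: Holm→S2 9·4=36, Quay→S2 5·25=125, Upton→S2 3·18=54. Service 215; fixed 105; total 320.
{S2, S5}: Holm→S5 2·4=8, Quay→S2 5·25=125, Upton→S2 3·18=54. Service 187; fixed 146; total 333.
{S1, S2, S3, S4, S5}: Holm→S1 2·4=8, Quay→S2 5·25=125, Upton→S2 3·18=54. Service 187; fixed 345; total 532.
No other subset beats 277.

Open S2 only; minimum total cost 277.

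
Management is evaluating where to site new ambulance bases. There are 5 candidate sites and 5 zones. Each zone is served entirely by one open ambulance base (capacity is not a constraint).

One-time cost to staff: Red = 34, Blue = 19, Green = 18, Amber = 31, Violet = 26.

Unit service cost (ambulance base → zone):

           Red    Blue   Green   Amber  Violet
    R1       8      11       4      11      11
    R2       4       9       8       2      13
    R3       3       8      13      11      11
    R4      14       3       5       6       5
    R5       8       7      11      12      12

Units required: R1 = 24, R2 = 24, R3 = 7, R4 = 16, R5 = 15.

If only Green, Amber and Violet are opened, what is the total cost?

Each zone is assigned to its cheapest site among the open ones.
{Green, Amber, Violet}: R1→Green 4·24=96, R2→Amber 2·24=48, R3→Amber 11·7=77, R4→Green 5·16=80, R5→Green 11·15=165. Service 466; fixed 75; total 541.

Total cost: 541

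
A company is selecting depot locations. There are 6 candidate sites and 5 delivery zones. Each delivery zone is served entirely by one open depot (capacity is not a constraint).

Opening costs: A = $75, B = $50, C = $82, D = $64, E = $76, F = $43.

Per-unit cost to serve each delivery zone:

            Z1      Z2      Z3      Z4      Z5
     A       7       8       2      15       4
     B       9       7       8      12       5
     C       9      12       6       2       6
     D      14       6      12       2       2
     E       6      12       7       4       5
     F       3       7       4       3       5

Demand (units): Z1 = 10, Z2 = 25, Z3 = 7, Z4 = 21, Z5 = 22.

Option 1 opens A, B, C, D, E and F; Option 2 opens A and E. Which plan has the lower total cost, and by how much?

Option 2 is cheaper by 73.

Option 1: {A, B, C, D, E, F}: Z1→F 3·10=30, Z2→D 6·25=150, Z3→A 2·7=14, Z4→C 2·21=42, Z5→D 2·22=44. Service 280; fixed 390; total 670.
Option 2: {A, E}: Z1→E 6·10=60, Z2→A 8·25=200, Z3→A 2·7=14, Z4→E 4·21=84, Z5→A 4·22=88. Service 446; fixed 151; total 597.
Difference: |670 − 597| = 73.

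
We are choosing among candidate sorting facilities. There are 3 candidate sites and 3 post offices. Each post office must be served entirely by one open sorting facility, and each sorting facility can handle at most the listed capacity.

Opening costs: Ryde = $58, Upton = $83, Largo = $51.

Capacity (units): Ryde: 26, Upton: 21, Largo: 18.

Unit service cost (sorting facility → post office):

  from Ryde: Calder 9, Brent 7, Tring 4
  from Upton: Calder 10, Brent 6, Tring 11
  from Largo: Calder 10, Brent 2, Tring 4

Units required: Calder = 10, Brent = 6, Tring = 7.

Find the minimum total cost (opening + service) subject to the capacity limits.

Open {Ryde}: Calder→Ryde 9·10=90, Brent→Ryde 7·6=42, Tring→Ryde 4·7=28.
Loads: Ryde carries 23/26. Service 160; fixed 58; total 218.
Next best feasible plan costs 239.

Minimum total cost: 218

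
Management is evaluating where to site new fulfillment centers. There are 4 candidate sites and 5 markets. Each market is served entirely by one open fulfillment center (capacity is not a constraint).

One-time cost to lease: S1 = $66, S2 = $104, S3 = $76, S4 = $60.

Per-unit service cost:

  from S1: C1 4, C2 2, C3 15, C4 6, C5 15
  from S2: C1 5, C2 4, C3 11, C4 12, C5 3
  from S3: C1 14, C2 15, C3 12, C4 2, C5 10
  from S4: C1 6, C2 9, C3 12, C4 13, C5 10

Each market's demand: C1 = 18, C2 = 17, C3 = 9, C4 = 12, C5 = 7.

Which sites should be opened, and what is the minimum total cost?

Open S1 and S3; minimum total cost 450.

For any fixed open set, each market goes to its cheapest open site; total = fixed + service.
{S1, S3}: C1→S1 4·18=72, C2→S1 2·17=34, C3→S3 12·9=108, C4→S3 2·12=24, C5→S3 10·7=70. Service 308; fixed 142; total 450.
{S1, S2}: C1→S1 4·18=72, C2→S1 2·17=34, C3→S2 11·9=99, C4→S1 6·12=72, C5→S2 3·7=21. Service 298; fixed 170; total 468.
{S1, S4}: C1→S1 4·18=72, C2→S1 2·17=34, C3→S4 12·9=108, C4→S1 6·12=72, C5→S4 10·7=70. Service 356; fixed 126; total 482.
{S1, S2, S3, S4}: C1→S1 4·18=72, C2→S1 2·17=34, C3→S2 11·9=99, C4→S3 2·12=24, C5→S2 3·7=21. Service 250; fixed 306; total 556.
No other subset beats 450.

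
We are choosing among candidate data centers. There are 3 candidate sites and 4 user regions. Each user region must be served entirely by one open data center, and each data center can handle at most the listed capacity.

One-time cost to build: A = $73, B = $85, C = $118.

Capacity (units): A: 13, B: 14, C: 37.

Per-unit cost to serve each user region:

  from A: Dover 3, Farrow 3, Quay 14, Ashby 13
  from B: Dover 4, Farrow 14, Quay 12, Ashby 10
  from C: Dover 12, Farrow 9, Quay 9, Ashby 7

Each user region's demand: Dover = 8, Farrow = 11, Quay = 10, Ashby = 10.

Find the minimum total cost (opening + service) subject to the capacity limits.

Minimum total cost: 474

Open {A, C}: Dover→A 3·8=24, Farrow→C 9·11=99, Quay→C 9·10=90, Ashby→C 7·10=70.
Loads: A carries 8/13, C carries 31/37. Service 283; fixed 191; total 474.
Next best feasible plan costs 480.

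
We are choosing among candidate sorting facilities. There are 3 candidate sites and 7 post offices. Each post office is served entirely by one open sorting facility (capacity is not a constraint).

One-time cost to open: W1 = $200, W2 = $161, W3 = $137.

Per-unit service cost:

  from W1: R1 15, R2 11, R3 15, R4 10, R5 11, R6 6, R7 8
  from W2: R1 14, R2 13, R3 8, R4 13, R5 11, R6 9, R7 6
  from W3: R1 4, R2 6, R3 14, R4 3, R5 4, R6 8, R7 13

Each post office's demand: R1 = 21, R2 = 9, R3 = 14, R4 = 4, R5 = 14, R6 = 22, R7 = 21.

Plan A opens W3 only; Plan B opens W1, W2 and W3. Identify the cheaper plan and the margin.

Plan A: {W3}: R1→W3 4·21=84, R2→W3 6·9=54, R3→W3 14·14=196, R4→W3 3·4=12, R5→W3 4·14=56, R6→W3 8·22=176, R7→W3 13·21=273. Service 851; fixed 137; total 988.
Plan B: {W1, W2, W3}: R1→W3 4·21=84, R2→W3 6·9=54, R3→W2 8·14=112, R4→W3 3·4=12, R5→W3 4·14=56, R6→W1 6·22=132, R7→W2 6·21=126. Service 576; fixed 498; total 1074.
Difference: |988 − 1074| = 86.

Plan A is cheaper by 86.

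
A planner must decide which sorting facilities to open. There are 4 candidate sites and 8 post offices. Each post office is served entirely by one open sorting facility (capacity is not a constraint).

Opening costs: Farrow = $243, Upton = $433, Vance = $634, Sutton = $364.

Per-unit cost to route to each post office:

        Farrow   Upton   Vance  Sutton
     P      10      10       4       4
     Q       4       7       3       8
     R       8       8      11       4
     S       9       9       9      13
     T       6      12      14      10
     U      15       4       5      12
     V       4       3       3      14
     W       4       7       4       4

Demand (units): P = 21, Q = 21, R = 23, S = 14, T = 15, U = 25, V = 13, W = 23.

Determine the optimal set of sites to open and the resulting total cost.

Open Farrow only; minimum total cost 1456.

For any fixed open set, each post office goes to its cheapest open site; total = fixed + service.
{Farrow}: P→Farrow 10·21=210, Q→Farrow 4·21=84, R→Farrow 8·23=184, S→Farrow 9·14=126, T→Farrow 6·15=90, U→Farrow 15·25=375, V→Farrow 4·13=52, W→Farrow 4·23=92. Service 1213; fixed 243; total 1456.
{Farrow, Sutton}: service 920 + fixed 607 = 1527
{Upton}: service 1147 + fixed 433 = 1580
{Farrow, Upton, Vance, Sutton}: service 686 + fixed 1674 = 2360
(All 15 nonempty subsets were checked; Farrow only is lowest.)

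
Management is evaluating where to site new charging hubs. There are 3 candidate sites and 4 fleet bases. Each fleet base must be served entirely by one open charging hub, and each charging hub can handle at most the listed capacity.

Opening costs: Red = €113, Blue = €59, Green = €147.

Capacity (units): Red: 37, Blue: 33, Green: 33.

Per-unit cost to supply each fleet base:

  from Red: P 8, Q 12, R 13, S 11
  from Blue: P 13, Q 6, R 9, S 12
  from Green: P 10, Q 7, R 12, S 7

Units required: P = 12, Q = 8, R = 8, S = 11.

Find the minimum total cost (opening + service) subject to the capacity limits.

Minimum total cost: 509

Open {Red, Blue}: P→Red 8·12=96, Q→Blue 6·8=48, R→Blue 9·8=72, S→Red 11·11=121.
Loads: Red carries 23/37, Blue carries 16/33. Service 337; fixed 172; total 509.
Next best feasible plan costs 520.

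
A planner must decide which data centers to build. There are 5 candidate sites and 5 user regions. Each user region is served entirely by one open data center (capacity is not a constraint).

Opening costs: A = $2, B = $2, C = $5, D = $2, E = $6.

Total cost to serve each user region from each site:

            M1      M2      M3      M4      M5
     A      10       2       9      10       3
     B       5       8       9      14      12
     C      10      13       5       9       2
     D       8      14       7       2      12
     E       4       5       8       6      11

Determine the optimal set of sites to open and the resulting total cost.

Open A, B and D; minimum total cost 25.

For any fixed open set, each user region goes to its cheapest open site; total = fixed + service.
{A, B, D}: M1→B 5, M2→A 2, M3→D 7, M4→D 2, M5→A 3. Service 19; fixed 6; total 25.
{A, D}: service 22 + fixed 4 = 26
{A, B, C, D}: service 16 + fixed 11 = 27
{A, B, C, D, E}: service 15 + fixed 17 = 32
No other subset beats 25.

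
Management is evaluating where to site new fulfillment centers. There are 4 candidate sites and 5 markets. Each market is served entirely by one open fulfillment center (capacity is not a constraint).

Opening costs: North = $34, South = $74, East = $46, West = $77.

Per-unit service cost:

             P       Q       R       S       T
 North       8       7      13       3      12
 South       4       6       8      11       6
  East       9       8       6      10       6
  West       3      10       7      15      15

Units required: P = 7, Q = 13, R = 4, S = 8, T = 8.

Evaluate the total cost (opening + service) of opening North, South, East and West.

Total cost: 426

Each market is assigned to its cheapest site among the open ones.
{North, South, East, West}: P→West 3·7=21, Q→South 6·13=78, R→East 6·4=24, S→North 3·8=24, T→South 6·8=48. Service 195; fixed 231; total 426.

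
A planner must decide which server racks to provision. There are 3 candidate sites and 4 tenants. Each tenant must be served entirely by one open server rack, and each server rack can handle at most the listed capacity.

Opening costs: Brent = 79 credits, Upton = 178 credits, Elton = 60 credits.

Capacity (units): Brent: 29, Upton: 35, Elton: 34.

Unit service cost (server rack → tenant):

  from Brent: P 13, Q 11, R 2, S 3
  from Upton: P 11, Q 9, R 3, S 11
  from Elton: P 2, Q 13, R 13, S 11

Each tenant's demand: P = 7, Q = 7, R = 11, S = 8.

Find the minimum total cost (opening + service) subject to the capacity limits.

Minimum total cost: 276

Open {Brent, Elton}: P→Elton 2·7=14, Q→Brent 11·7=77, R→Brent 2·11=22, S→Brent 3·8=24.
Loads: Brent carries 26/29, Elton carries 7/34. Service 137; fixed 139; total 276.
Next best feasible plan costs 290.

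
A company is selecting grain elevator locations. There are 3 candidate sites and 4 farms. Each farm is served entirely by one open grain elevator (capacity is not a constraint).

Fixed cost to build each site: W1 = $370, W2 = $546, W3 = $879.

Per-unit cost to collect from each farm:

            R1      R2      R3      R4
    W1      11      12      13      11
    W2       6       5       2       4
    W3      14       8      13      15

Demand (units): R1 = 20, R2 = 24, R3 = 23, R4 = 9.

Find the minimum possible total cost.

Minimum total cost: 868

For any fixed open set, each farm goes to its cheapest open site; total = fixed + service.
{W2}: R1→W2 6·20=120, R2→W2 5·24=120, R3→W2 2·23=46, R4→W2 4·9=36. Service 322; fixed 546; total 868.
{W1, W2}: service 322 + fixed 916 = 1238
{W1}: service 906 + fixed 370 = 1276
{W1, W2, W3}: R1→W2 6·20=120, R2→W2 5·24=120, R3→W2 2·23=46, R4→W2 4·9=36. Service 322; fixed 1795; total 2117.
No other subset beats 868.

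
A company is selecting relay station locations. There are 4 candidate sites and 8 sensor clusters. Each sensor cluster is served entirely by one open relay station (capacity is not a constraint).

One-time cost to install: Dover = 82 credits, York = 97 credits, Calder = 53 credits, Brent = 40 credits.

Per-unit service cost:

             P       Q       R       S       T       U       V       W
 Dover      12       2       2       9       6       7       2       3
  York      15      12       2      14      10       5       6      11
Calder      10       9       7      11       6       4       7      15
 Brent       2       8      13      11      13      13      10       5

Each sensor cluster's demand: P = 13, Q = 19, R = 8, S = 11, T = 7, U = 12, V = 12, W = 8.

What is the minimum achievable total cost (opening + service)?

Minimum total cost: 475

For any fixed open set, each sensor cluster goes to its cheapest open site; total = fixed + service.
{Dover, Brent}: P→Brent 2·13=26, Q→Dover 2·19=38, R→Dover 2·8=16, S→Dover 9·11=99, T→Dover 6·7=42, U→Dover 7·12=84, V→Dover 2·12=24, W→Dover 3·8=24. Service 353; fixed 122; total 475.
{Dover, Calder, Brent}: service 317 + fixed 175 = 492
{Dover, York, Brent}: service 329 + fixed 219 = 548
{Dover, York, Calder, Brent}: service 317 + fixed 272 = 589
No other subset beats 475.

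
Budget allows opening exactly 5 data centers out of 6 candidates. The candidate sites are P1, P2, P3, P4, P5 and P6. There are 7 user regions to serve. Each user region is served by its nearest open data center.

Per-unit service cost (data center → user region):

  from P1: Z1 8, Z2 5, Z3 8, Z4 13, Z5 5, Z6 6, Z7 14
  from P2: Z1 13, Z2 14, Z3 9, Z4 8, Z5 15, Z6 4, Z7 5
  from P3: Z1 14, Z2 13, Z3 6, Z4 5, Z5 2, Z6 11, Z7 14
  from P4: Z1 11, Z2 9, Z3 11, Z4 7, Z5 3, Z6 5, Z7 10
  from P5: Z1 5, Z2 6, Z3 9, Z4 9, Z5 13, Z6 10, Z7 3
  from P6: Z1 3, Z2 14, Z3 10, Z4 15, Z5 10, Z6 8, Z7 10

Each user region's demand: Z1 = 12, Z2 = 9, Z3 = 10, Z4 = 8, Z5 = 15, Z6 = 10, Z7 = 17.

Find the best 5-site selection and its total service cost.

With exactly 5 open, each user region uses its cheapest among the chosen.
{P1, P2, P3, P5, P6}: Z1→P6 3·12=36, Z2→P1 5·9=45, Z3→P3 6·10=60, Z4→P3 5·8=40, Z5→P3 2·15=30, Z6→P2 4·10=40, Z7→P5 3·17=51. Service cost 302.
{P2, P3, P4, P5, P6}: service cost 311
{P1, P3, P4, P5, P6}: service cost 312
Among all 6 size-5 choices, {P1, P2, P3, P5, P6} is lowest.

Choose P1, P2, P3, P5 and P6; total service cost 302.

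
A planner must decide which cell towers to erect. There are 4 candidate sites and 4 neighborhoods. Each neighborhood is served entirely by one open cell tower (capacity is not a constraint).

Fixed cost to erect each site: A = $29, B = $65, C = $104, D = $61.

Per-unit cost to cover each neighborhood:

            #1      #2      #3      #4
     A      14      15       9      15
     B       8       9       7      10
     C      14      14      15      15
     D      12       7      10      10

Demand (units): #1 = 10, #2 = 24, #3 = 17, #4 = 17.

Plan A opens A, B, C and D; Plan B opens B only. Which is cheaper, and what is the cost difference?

Plan B is cheaper by 146.

Plan A: {A, B, C, D}: #1→B 8·10=80, #2→D 7·24=168, #3→B 7·17=119, #4→B 10·17=170. Service 537; fixed 259; total 796.
Plan B: {B}: #1→B 8·10=80, #2→B 9·24=216, #3→B 7·17=119, #4→B 10·17=170. Service 585; fixed 65; total 650.
Difference: |796 − 650| = 146.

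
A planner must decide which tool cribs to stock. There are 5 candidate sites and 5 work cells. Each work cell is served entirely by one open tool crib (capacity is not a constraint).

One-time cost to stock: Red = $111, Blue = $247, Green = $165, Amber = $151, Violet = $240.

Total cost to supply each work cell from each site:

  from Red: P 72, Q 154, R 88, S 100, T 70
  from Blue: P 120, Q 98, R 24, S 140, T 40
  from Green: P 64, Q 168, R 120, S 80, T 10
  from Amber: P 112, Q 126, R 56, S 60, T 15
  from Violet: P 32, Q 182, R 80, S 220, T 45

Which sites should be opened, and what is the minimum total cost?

Open Amber only; minimum total cost 520.

For any fixed open set, each work cell goes to its cheapest open site; total = fixed + service.
{Amber}: P→Amber 112, Q→Amber 126, R→Amber 56, S→Amber 60, T→Amber 15. Service 369; fixed 151; total 520.
{Red, Amber}: service 329 + fixed 262 = 591
{Red}: P→Red 72, Q→Red 154, R→Red 88, S→Red 100, T→Red 70. Service 484; fixed 111; total 595.
{Red, Blue, Green, Amber, Violet}: P→Violet 32, Q→Blue 98, R→Blue 24, S→Amber 60, T→Green 10. Service 224; fixed 914; total 1138.
No other subset beats 520.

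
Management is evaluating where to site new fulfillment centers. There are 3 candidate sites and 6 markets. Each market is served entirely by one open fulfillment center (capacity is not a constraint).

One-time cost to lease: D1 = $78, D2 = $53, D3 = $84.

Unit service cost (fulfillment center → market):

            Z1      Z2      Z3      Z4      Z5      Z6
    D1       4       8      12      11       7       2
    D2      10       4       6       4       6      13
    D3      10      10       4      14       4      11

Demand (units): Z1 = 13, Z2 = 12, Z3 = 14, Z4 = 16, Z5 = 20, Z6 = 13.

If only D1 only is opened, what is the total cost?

Each market is assigned to its cheapest site among the open ones.
{D1}: Z1→D1 4·13=52, Z2→D1 8·12=96, Z3→D1 12·14=168, Z4→D1 11·16=176, Z5→D1 7·20=140, Z6→D1 2·13=26. Service 658; fixed 78; total 736.

Total cost: 736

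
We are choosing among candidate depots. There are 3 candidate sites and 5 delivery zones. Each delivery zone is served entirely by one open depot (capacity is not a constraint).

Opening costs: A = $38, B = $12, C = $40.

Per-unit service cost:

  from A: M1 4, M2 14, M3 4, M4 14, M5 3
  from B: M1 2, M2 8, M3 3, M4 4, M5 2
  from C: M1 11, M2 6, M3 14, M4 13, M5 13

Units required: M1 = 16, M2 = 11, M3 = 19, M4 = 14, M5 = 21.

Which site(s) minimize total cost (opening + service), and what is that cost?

Open B only; minimum total cost 287.

For any fixed open set, each delivery zone goes to its cheapest open site; total = fixed + service.
{B}: M1→B 2·16=32, M2→B 8·11=88, M3→B 3·19=57, M4→B 4·14=56, M5→B 2·21=42. Service 275; fixed 12; total 287.
{B, C}: service 253 + fixed 52 = 305
{A, B}: service 275 + fixed 50 = 325
{A, B, C}: service 253 + fixed 90 = 343
No other subset beats 287.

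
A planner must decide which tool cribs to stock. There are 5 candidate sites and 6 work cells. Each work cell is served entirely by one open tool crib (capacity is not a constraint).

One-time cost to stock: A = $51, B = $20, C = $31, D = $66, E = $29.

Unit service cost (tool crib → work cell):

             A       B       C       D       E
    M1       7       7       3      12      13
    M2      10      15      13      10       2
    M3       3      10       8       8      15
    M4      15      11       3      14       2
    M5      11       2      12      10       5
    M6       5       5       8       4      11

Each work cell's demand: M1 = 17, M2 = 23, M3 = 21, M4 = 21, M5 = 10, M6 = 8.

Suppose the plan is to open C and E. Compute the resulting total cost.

Total cost: 481

Each work cell is assigned to its cheapest site among the open ones.
{C, E}: M1→C 3·17=51, M2→E 2·23=46, M3→C 8·21=168, M4→E 2·21=42, M5→E 5·10=50, M6→C 8·8=64. Service 421; fixed 60; total 481.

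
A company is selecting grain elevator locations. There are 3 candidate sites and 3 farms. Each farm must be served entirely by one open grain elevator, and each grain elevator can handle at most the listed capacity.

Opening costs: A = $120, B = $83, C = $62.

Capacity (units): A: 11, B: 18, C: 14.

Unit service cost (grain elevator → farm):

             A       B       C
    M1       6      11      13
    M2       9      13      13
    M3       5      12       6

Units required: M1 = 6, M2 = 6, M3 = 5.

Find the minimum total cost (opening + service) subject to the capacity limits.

Open {B}: M1→B 11·6=66, M2→B 13·6=78, M3→B 12·5=60.
Loads: B carries 17/18. Service 204; fixed 83; total 287.
Next best feasible plan costs 319.

Minimum total cost: 287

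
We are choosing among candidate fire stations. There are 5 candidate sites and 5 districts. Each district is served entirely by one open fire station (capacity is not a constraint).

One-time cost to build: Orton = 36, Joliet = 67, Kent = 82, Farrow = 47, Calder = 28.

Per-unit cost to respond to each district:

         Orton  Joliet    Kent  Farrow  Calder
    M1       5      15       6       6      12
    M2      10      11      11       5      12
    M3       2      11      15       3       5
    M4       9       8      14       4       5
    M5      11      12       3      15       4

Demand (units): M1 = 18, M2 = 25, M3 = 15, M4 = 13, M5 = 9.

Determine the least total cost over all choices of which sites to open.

Minimum total cost: 441

For any fixed open set, each district goes to its cheapest open site; total = fixed + service.
{Farrow, Calder}: M1→Farrow 6·18=108, M2→Farrow 5·25=125, M3→Farrow 3·15=45, M4→Farrow 4·13=52, M5→Calder 4·9=36. Service 366; fixed 75; total 441.
{Orton, Farrow, Calder}: service 333 + fixed 111 = 444
{Orton, Farrow}: service 396 + fixed 83 = 479
{Orton, Joliet, Kent, Farrow, Calder}: M1→Orton 5·18=90, M2→Farrow 5·25=125, M3→Orton 2·15=30, M4→Farrow 4·13=52, M5→Kent 3·9=27. Service 324; fixed 260; total 584.
No other subset beats 441.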